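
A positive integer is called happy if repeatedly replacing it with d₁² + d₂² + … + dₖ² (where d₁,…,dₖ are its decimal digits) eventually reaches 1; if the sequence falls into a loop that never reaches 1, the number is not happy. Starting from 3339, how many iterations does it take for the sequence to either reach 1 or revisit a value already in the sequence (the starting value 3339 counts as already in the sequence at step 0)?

12

3339 → 108
108 → 65
65 → 61
61 → 37
37 → 58
58 → 89
89 → 145
145 → 42
42 → 20
20 → 4
4 → 16
16 → 37  — 37 repeats.
That took 12 steps.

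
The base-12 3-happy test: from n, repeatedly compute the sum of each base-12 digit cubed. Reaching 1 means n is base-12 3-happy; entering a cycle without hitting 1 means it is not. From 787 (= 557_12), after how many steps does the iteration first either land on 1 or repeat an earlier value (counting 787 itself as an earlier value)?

787 = (5,5,7)_12 → 5³ + 5³ + 7³ = 593
593 = (4,1,5)_12 → 4³ + 1³ + 5³ = 190
190 = (1,3,10)_12 → 1³ + 3³ + 10³ = 1028
1028 = (7,1,8)_12 → 7³ + 1³ + 8³ = 856
856 = (5,11,4)_12 → 5³ + 11³ + 4³ = 1520
1520 = (10,6,8)_12 → 10³ + 6³ + 8³ = 1728
1728 = (1,0,0,0)_12 → 1³ + 0³ + 0³ + 0³ = 1  — reached 1.
That took 7 steps.

7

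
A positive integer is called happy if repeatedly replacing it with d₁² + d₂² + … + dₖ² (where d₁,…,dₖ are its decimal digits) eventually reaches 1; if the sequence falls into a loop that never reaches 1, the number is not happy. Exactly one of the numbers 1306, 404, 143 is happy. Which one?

1306: 1306 → 46 → 52 → 29 → 85 → 89 → 145 → 42 → 20 → 4 → 16 → 37 → 58 → 89  — repeats 89 (not happy)
404: 404 → 32 → 13 → 10 → 1  — reaches 1 (happy)
143: 143 → 26 → 40 → 16 → 37 → 58 → 89 → 145 → 42 → 20 → 4 → 16  — repeats 16 (not happy)

404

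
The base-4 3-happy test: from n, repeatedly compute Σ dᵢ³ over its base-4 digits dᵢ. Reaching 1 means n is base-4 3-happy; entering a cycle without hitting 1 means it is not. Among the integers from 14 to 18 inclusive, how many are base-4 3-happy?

1

14: 14 → 35 → 35  (repeats 35)
15: 15 → 54 → 36 → 9 → 9  (repeats 9)
16: 16 → 1  (reaches 1)
17: 17 → 2 → 8 → 8  (repeats 8)
18: 18 → 9 → 9  (repeats 9)
base-4 3-happy: 16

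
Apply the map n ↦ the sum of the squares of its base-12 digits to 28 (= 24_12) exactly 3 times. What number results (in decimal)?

50

28 = (2,4)_12 → 2² + 4² = 4 + 16 = 20
20 = (1,8)_12 → 1² + 8² = 1 + 64 = 65
65 = (5,5)_12 → 5² + 5² = 25 + 25 = 50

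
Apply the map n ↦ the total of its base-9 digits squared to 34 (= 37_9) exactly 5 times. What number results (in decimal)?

74

34 = (3,7)_9 → 3² + 7² = 9 + 49 = 58
58 = (6,4)_9 → 6² + 4² = 36 + 16 = 52
52 = (5,7)_9 → 5² + 7² = 25 + 49 = 74
74 = (8,2)_9 → 8² + 2² = 64 + 4 = 68
68 = (7,5)_9 → 7² + 5² = 49 + 25 = 74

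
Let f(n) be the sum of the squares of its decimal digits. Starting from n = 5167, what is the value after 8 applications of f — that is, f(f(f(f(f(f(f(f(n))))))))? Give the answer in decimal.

5167 → 5² + 1² + 6² + 7² = 25 + 1 + 36 + 49 = 111
111 → 1² + 1² + 1² = 1 + 1 + 1 = 3
3 → 3² = 9
9 → 9² = 81
81 → 8² + 1² = 64 + 1 = 65
65 → 6² + 5² = 36 + 25 = 61
61 → 6² + 1² = 36 + 1 = 37
37 → 3² + 7² = 9 + 49 = 58

58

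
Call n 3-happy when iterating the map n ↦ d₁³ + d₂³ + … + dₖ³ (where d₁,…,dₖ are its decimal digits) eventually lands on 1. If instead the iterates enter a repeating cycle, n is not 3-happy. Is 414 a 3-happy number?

not 3-happy

414 → 129
129 → 738
738 → 882
882 → 1032
1032 → 36
36 → 243
243 → 99
99 → 1458
1458 → 702
702 → 351
351 → 153
153 → 153  — 153 already seen; the sequence cycles without reaching 1.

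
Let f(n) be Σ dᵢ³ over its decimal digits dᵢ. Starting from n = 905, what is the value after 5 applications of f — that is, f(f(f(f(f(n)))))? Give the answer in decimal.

251

905 → 854
854 → 701
701 → 344
344 → 155
155 → 251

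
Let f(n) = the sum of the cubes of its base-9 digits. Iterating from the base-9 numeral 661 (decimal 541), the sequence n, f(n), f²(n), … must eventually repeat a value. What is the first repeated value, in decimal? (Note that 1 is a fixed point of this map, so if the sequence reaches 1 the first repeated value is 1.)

27

541 = (6,6,1)_9 → 6³ + 6³ + 1³ = 433
433 = (5,3,1)_9 → 5³ + 3³ + 1³ = 153
153 = (1,8,0)_9 → 1³ + 8³ + 0³ = 513
513 = (6,3,0)_9 → 6³ + 3³ + 0³ = 243
243 = (3,0,0)_9 → 3³ + 0³ + 0³ = 27
27 = (3,0)_9 → 3³ + 0³ = 27  — 27 already appeared earlier.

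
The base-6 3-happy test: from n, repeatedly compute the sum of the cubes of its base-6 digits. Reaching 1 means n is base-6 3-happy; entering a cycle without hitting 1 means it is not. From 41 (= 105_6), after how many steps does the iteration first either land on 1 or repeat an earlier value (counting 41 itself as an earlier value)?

8

41 = (1,0,5)_6 → 1³ + 0³ + 5³ = 1 + 0 + 125 = 126
126 = (3,3,0)_6 → 3³ + 3³ + 0³ = 27 + 27 + 0 = 54
54 = (1,3,0)_6 → 1³ + 3³ + 0³ = 1 + 27 + 0 = 28
28 = (4,4)_6 → 4³ + 4³ = 64 + 64 = 128
128 = (3,3,2)_6 → 3³ + 3³ + 2³ = 27 + 27 + 8 = 62
62 = (1,4,2)_6 → 1³ + 4³ + 2³ = 1 + 64 + 8 = 73
73 = (2,0,1)_6 → 2³ + 0³ + 1³ = 8 + 0 + 1 = 9
9 = (1,3)_6 → 1³ + 3³ = 1 + 27 = 28  — 28 repeats.
That took 8 steps.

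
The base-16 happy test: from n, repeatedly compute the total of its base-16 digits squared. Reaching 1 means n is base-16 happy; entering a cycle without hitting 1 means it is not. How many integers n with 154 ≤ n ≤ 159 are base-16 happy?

1

154: 154 → 181 → 146 → 85 → 50 → 13 → 169 → 181  (repeats 181)
155: 155 → 202 → 244 → 241 → 226 → 200 → 208 → 169 → 181 → 146 → 85 → 50 → 13 → 169  (repeats 169)
156: 156 → 225 → 197 → 169 → 181 → 146 → 85 → 50 → 13 → 169  (repeats 169)
157: 157 → 250 → 325 → 42 → 104 → 100 → 52 → 25 → 82 → 29 → 170 → 200 → 208 → 169 → 181 → 146 → 85 → 50 → 13 → 169  (repeats 169)
158: 158 → 277 → 27 → 122 → 149 → 106 → 136 → 128 → 64 → 16 → 1  (reaches 1)
159: 159 → 306 → 14 → 196 → 160 → 100 → 52 → 25 → 82 → 29 → 170 → 200 → 208 → 169 → 181 → 146 → 85 → 50 → 13 → 169  (repeats 169)
base-16 happy: 158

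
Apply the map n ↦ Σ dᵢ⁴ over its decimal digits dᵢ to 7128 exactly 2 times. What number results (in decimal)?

7128 → 7⁴ + 1⁴ + 2⁴ + 8⁴ = 2401 + 1 + 16 + 4096 = 6514
6514 → 6⁴ + 5⁴ + 1⁴ + 4⁴ = 1296 + 625 + 1 + 256 = 2178

2178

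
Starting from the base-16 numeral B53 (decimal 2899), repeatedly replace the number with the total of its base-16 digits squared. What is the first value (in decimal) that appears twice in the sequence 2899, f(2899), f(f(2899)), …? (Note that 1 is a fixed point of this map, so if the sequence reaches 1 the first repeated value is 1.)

169

2899 = (11,5,3)_16 → 11² + 5² + 3² = 155
155 = (9,11)_16 → 9² + 11² = 202
202 = (12,10)_16 → 12² + 10² = 244
244 = (15,4)_16 → 15² + 4² = 241
241 = (15,1)_16 → 15² + 1² = 226
226 = (14,2)_16 → 14² + 2² = 200
200 = (12,8)_16 → 12² + 8² = 208
208 = (13,0)_16 → 13² + 0² = 169
169 = (10,9)_16 → 10² + 9² = 181
181 = (11,5)_16 → 11² + 5² = 146
146 = (9,2)_16 → 9² + 2² = 85
85 = (5,5)_16 → 5² + 5² = 50
50 = (3,2)_16 → 3² + 2² = 13
13 = (13)_16 → 13² = 169  — 169 already appeared earlier.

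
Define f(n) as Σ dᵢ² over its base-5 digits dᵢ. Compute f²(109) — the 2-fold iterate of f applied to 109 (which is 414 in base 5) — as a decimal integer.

109 = (4,1,4)_5 → 4² + 1² + 4² = 33
33 = (1,1,3)_5 → 1² + 1² + 3² = 11

11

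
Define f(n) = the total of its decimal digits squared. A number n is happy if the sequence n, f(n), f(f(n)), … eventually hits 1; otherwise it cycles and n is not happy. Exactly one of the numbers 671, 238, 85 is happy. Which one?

671: 671 → 86 → 100 → 1  — reaches 1 (happy)
238: 238 → 77 → 98 → 145 → 42 → 20 → 4 → 16 → 37 → 58 → 89 → 145  — repeats 145 (not happy)
85: 85 → 89 → 145 → 42 → 20 → 4 → 16 → 37 → 58 → 89  — repeats 89 (not happy)

671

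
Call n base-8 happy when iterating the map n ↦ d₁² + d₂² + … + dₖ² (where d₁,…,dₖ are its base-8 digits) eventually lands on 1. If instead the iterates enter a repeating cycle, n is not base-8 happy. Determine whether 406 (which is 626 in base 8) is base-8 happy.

base-8 happy

406 = (6,2,6)_8 → 76
76 = (1,1,4)_8 → 18
18 = (2,2)_8 → 8
8 = (1,0)_8 → 1  — reached 1.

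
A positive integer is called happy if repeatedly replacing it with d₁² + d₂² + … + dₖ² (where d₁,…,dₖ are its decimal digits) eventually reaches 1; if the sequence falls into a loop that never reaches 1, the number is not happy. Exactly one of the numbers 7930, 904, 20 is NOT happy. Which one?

20

7930: 7930 → 139 → 91 → 82 → 68 → 100 → 1  — reaches 1 (happy)
904: 904 → 97 → 130 → 10 → 1  — reaches 1 (happy)
20: 20 → 4 → 16 → 37 → 58 → 89 → 145 → 42 → 20  — repeats 20 (not happy)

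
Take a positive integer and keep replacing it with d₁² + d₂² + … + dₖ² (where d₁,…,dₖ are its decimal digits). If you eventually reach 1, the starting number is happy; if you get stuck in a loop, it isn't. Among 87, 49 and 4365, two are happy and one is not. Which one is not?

87

87: 87 → 113 → 11 → 2 → 4 → 16 → 37 → 58 → 89 → 145 → 42 → 20 → 4  — repeats 4 (not happy)
49: 49 → 97 → 130 → 10 → 1  — reaches 1 (happy)
4365: 4365 → 86 → 100 → 1  — reaches 1 (happy)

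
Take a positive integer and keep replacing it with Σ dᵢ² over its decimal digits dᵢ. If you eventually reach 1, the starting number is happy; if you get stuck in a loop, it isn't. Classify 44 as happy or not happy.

44 → 32
32 → 13
13 → 10
10 → 1  — reached 1.

happy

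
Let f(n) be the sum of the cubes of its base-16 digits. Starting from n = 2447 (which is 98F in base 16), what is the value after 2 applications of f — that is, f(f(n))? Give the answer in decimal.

2447 = (9,8,15)_16 → 9³ + 8³ + 15³ = 729 + 512 + 3375 = 4616
4616 = (1,2,0,8)_16 → 1³ + 2³ + 0³ + 8³ = 1 + 8 + 0 + 512 = 521

521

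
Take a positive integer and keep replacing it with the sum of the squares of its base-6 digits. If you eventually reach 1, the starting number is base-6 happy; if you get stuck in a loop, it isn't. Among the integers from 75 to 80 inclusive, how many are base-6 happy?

1

75: 75 → 13 → 5 → 25 → 17 → 29 → 41 → 26 → 20 → 13  — not base-6 happy
76: 76 → 20 → 13 → 5 → 25 → 17 → 29 → 41 → 26 → 20  — not base-6 happy
77: 77 → 29 → 41 → 26 → 20 → 13 → 5 → 25 → 17 → 29  — not base-6 happy
78: 78 → 5 → 25 → 17 → 29 → 41 → 26 → 20 → 13 → 5  — not base-6 happy
79: 79 → 6 → 1  — base-6 happy
80: 80 → 9 → 10 → 17 → 29 → 41 → 26 → 20 → 13 → 5 → 25 → 17  — not base-6 happy
base-6 happy: 79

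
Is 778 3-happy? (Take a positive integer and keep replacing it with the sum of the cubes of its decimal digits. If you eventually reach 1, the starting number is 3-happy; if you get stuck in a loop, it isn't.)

778 → 7³ + 7³ + 8³ = 343 + 343 + 512 = 1198
1198 → 1³ + 1³ + 9³ + 8³ = 1 + 1 + 729 + 512 = 1243
1243 → 1³ + 2³ + 4³ + 3³ = 1 + 8 + 64 + 27 = 100
100 → 1³ + 0³ + 0³ = 1 + 0 + 0 = 1  — reached 1.

3-happy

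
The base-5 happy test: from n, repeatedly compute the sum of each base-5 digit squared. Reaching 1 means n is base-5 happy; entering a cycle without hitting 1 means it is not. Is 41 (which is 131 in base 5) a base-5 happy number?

base-5 happy

41 = (1,3,1)_5 → 1² + 3² + 1² = 1 + 9 + 1 = 11
11 = (2,1)_5 → 2² + 1² = 4 + 1 = 5
5 = (1,0)_5 → 1² + 0² = 1 + 0 = 1  — reached 1.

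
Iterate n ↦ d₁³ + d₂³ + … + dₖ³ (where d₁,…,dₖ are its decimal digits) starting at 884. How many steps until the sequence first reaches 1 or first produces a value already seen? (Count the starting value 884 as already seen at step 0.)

8

884 → 8³ + 8³ + 4³ = 512 + 512 + 64 = 1088
1088 → 1³ + 0³ + 8³ + 8³ = 1 + 0 + 512 + 512 = 1025
1025 → 1³ + 0³ + 2³ + 5³ = 1 + 0 + 8 + 125 = 134
134 → 1³ + 3³ + 4³ = 1 + 27 + 64 = 92
92 → 9³ + 2³ = 729 + 8 = 737
737 → 7³ + 3³ + 7³ = 343 + 27 + 343 = 713
713 → 7³ + 1³ + 3³ = 343 + 1 + 27 = 371
371 → 3³ + 7³ + 1³ = 27 + 343 + 1 = 371  — 371 repeats.
That took 8 steps.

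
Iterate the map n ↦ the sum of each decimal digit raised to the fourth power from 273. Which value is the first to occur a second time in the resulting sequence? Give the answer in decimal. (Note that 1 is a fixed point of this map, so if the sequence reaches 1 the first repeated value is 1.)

273 → 2⁴ + 7⁴ + 3⁴ = 16 + 2401 + 81 = 2498
2498 → 2⁴ + 4⁴ + 9⁴ + 8⁴ = 16 + 256 + 6561 + 4096 = 10929
10929 → 1⁴ + 0⁴ + 9⁴ + 2⁴ + 9⁴ = 1 + 0 + 6561 + 16 + 6561 = 13139
13139 → 1⁴ + 3⁴ + 1⁴ + 3⁴ + 9⁴ = 1 + 81 + 1 + 81 + 6561 = 6725
6725 → 6⁴ + 7⁴ + 2⁴ + 5⁴ = 1296 + 2401 + 16 + 625 = 4338
4338 → 4⁴ + 3⁴ + 3⁴ + 8⁴ = 256 + 81 + 81 + 4096 = 4514
4514 → 4⁴ + 5⁴ + 1⁴ + 4⁴ = 256 + 625 + 1 + 256 = 1138
1138 → 1⁴ + 1⁴ + 3⁴ + 8⁴ = 1 + 1 + 81 + 4096 = 4179
4179 → 4⁴ + 1⁴ + 7⁴ + 9⁴ = 256 + 1 + 2401 + 6561 = 9219
9219 → 9⁴ + 2⁴ + 1⁴ + 9⁴ = 6561 + 16 + 1 + 6561 = 13139  — 13139 already appeared earlier.

13139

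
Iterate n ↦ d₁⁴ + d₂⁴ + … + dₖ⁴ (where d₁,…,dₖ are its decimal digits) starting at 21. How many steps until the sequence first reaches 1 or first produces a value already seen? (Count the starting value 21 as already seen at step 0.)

5

21 → 17
17 → 2402
2402 → 288
288 → 8208
8208 → 8208  — 8208 repeats.
That took 5 steps.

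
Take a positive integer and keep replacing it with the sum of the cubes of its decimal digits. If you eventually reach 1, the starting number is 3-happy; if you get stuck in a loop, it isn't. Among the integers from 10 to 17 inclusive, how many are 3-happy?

10: 10 → 1  — 3-happy
11: 11 → 2 → 8 → 512 → 134 → 92 → 737 → 713 → 371 → 371  — not 3-happy
12: 12 → 9 → 729 → 1080 → 513 → 153 → 153  — not 3-happy
13: 13 → 28 → 520 → 133 → 55 → 250 → 133  — not 3-happy
14: 14 → 65 → 341 → 92 → 737 → 713 → 371 → 371  — not 3-happy
15: 15 → 126 → 225 → 141 → 66 → 432 → 99 → 1458 → 702 → 351 → 153 → 153  — not 3-happy
16: 16 → 217 → 352 → 160 → 217  — not 3-happy
17: 17 → 344 → 155 → 251 → 134 → 92 → 737 → 713 → 371 → 371  — not 3-happy
3-happy: 10

1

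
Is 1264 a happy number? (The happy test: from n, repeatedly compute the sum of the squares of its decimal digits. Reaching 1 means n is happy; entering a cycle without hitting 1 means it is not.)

not happy

1264 → 57
57 → 74
74 → 65
65 → 61
61 → 37
37 → 58
58 → 89
89 → 145
145 → 42
42 → 20
20 → 4
4 → 16
16 → 37  — 37 already seen; the sequence cycles without reaching 1.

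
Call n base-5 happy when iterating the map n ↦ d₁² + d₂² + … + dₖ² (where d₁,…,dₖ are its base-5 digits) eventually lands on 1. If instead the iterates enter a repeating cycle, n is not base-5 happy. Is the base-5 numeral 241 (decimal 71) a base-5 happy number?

not base-5 happy

71 = (2,4,1)_5 → 2² + 4² + 1² = 21
21 = (4,1)_5 → 4² + 1² = 17
17 = (3,2)_5 → 3² + 2² = 13
13 = (2,3)_5 → 2² + 3² = 13  — 13 already seen; the sequence cycles without reaching 1.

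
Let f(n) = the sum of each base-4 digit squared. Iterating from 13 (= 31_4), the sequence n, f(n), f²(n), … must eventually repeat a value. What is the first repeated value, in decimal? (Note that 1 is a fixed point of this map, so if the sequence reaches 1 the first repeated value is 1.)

1

13 = (3,1)_4 → 3² + 1² = 9 + 1 = 10
10 = (2,2)_4 → 2² + 2² = 4 + 4 = 8
8 = (2,0)_4 → 2² + 0² = 4 + 0 = 4
4 = (1,0)_4 → 1² + 0² = 1 + 0 = 1  — reached the fixed point 1.
1 → 1, so 1 is the first repeated value.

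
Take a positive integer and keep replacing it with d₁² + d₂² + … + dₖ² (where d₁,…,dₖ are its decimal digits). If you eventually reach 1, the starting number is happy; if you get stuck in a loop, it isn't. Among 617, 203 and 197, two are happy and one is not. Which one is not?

197

617: 617 → 86 → 100 → 1  — reaches 1 (happy)
203: 203 → 13 → 10 → 1  — reaches 1 (happy)
197: 197 → 131 → 11 → 2 → 4 → 16 → 37 → 58 → 89 → 145 → 42 → 20 → 4  — repeats 4 (not happy)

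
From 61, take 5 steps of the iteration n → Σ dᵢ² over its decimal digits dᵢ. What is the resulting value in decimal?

61 → 6² + 1² = 37
37 → 3² + 7² = 58
58 → 5² + 8² = 89
89 → 8² + 9² = 145
145 → 1² + 4² + 5² = 42

42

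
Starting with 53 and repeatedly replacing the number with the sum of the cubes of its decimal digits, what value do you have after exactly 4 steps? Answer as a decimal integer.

53 → 5³ + 3³ = 152
152 → 1³ + 5³ + 2³ = 134
134 → 1³ + 3³ + 4³ = 92
92 → 9³ + 2³ = 737

737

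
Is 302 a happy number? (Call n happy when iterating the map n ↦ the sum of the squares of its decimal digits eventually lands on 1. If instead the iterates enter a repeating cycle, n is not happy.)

happy

302 → 3² + 0² + 2² = 9 + 0 + 4 = 13
13 → 1² + 3² = 1 + 9 = 10
10 → 1² + 0² = 1 + 0 = 1  — reached 1.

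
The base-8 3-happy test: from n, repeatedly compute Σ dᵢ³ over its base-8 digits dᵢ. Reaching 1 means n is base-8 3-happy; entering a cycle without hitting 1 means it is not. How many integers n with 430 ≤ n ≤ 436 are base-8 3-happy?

1

430: 430 → 557 → 251 → 397 → 342 → 349 → 277 → 197 → 152 → 35 → 91 → 55 → 559 → 469 → 476 → 434 → 440 → 559  (repeats 559)
431: 431 → 684 → 198 → 243 → 270 → 281 → 92 → 92  (repeats 92)
432: 432 → 432  (repeats 432)
433: 433 → 433  (repeats 433)
434: 434 → 440 → 559 → 469 → 476 → 434  (repeats 434)
435: 435 → 459 → 371 → 368 → 341 → 258 → 72 → 2 → 8 → 1  (reaches 1)
436: 436 → 496 → 559 → 469 → 476 → 434 → 440 → 559  (repeats 559)
base-8 3-happy: 435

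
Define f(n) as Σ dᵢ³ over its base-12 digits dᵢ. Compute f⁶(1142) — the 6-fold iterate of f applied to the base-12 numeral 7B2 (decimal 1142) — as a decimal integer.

1728

1142 = (7,11,2)_12 → 1682
1682 = (11,8,2)_12 → 1851
1851 = (1,0,10,3)_12 → 1028
1028 = (7,1,8)_12 → 856
856 = (5,11,4)_12 → 1520
1520 = (10,6,8)_12 → 1728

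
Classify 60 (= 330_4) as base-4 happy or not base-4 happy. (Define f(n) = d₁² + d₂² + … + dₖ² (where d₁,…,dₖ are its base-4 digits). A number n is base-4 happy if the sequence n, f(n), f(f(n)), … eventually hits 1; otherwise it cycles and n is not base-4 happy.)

base-4 happy

60 = (3,3,0)_4 → 3² + 3² + 0² = 9 + 9 + 0 = 18
18 = (1,0,2)_4 → 1² + 0² + 2² = 1 + 0 + 4 = 5
5 = (1,1)_4 → 1² + 1² = 1 + 1 = 2
2 = (2)_4 → 2² = 4
4 = (1,0)_4 → 1² + 0² = 1 + 0 = 1  — reached 1.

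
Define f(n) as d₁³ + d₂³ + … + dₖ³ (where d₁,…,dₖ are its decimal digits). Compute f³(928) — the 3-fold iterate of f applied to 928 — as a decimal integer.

520

928 → 9³ + 2³ + 8³ = 1249
1249 → 1³ + 2³ + 4³ + 9³ = 802
802 → 8³ + 0³ + 2³ = 520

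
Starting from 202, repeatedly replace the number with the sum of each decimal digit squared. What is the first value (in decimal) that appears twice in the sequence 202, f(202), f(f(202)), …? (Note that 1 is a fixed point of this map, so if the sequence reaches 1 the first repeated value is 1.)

89

202 → 2² + 0² + 2² = 8
8 → 8² = 64
64 → 6² + 4² = 52
52 → 5² + 2² = 29
29 → 2² + 9² = 85
85 → 8² + 5² = 89
89 → 8² + 9² = 145
145 → 1² + 4² + 5² = 42
42 → 4² + 2² = 20
20 → 2² + 0² = 4
4 → 4² = 16
16 → 1² + 6² = 37
37 → 3² + 7² = 58
58 → 5² + 8² = 89  — 89 already appeared earlier.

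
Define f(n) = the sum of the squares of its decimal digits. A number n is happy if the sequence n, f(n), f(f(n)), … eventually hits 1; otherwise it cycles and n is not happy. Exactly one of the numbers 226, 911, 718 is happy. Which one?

226

226: 226 → 44 → 32 → 13 → 10 → 1  — reaches 1 (happy)
911: 911 → 83 → 73 → 58 → 89 → 145 → 42 → 20 → 4 → 16 → 37 → 58  — repeats 58 (not happy)
718: 718 → 114 → 18 → 65 → 61 → 37 → 58 → 89 → 145 → 42 → 20 → 4 → 16 → 37  — repeats 37 (not happy)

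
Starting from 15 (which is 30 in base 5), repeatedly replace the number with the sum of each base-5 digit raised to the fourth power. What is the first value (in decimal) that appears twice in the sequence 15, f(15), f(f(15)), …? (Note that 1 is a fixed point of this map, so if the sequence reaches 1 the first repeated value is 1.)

15 = (3,0)_5 → 3⁴ + 0⁴ = 81
81 = (3,1,1)_5 → 3⁴ + 1⁴ + 1⁴ = 83
83 = (3,1,3)_5 → 3⁴ + 1⁴ + 3⁴ = 163
163 = (1,1,2,3)_5 → 1⁴ + 1⁴ + 2⁴ + 3⁴ = 99
99 = (3,4,4)_5 → 3⁴ + 4⁴ + 4⁴ = 593
593 = (4,3,3,3)_5 → 4⁴ + 3⁴ + 3⁴ + 3⁴ = 499
499 = (3,4,4,4)_5 → 3⁴ + 4⁴ + 4⁴ + 4⁴ = 849
849 = (1,1,3,4,4)_5 → 1⁴ + 1⁴ + 3⁴ + 4⁴ + 4⁴ = 595
595 = (4,3,4,0)_5 → 4⁴ + 3⁴ + 4⁴ + 0⁴ = 593  — 593 already appeared earlier.

593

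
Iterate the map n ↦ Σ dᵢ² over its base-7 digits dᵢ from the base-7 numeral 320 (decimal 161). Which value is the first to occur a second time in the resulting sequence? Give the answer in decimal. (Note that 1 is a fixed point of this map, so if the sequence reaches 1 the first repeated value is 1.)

161 = (3,2,0)_7 → 13
13 = (1,6)_7 → 37
37 = (5,2)_7 → 29
29 = (4,1)_7 → 17
17 = (2,3)_7 → 13  — 13 already appeared earlier.

13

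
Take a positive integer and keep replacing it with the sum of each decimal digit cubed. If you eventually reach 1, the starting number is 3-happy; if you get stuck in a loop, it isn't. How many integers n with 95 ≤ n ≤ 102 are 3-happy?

1

95: 95 → 854 → 701 → 344 → 155 → 251 → 134 → 92 → 737 → 713 → 371 → 371  (repeats 371)
96: 96 → 945 → 918 → 1242 → 81 → 513 → 153 → 153  (repeats 153)
97: 97 → 1072 → 352 → 160 → 217 → 352  (repeats 352)
98: 98 → 1241 → 74 → 407 → 407  (repeats 407)
99: 99 → 1458 → 702 → 351 → 153 → 153  (repeats 153)
100: 100 → 1  (reaches 1)
101: 101 → 2 → 8 → 512 → 134 → 92 → 737 → 713 → 371 → 371  (repeats 371)
102: 102 → 9 → 729 → 1080 → 513 → 153 → 153  (repeats 153)
3-happy: 100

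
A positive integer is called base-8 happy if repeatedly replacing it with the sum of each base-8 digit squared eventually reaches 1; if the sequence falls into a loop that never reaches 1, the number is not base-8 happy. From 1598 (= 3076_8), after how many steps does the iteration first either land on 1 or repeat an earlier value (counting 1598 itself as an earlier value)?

1598 = (3,0,7,6)_8 → 3² + 0² + 7² + 6² = 9 + 0 + 49 + 36 = 94
94 = (1,3,6)_8 → 1² + 3² + 6² = 1 + 9 + 36 = 46
46 = (5,6)_8 → 5² + 6² = 25 + 36 = 61
61 = (7,5)_8 → 7² + 5² = 49 + 25 = 74
74 = (1,1,2)_8 → 1² + 1² + 2² = 1 + 1 + 4 = 6
6 = (6)_8 → 6² = 36
36 = (4,4)_8 → 4² + 4² = 16 + 16 = 32
32 = (4,0)_8 → 4² + 0² = 16 + 0 = 16
16 = (2,0)_8 → 2² + 0² = 4 + 0 = 4
4 = (4)_8 → 4² = 16  — 16 repeats.
That took 10 steps.

10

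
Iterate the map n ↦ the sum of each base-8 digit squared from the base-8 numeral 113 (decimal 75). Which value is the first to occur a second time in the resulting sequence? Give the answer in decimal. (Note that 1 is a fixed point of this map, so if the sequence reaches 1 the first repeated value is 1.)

75 = (1,1,3)_8 → 1² + 1² + 3² = 11
11 = (1,3)_8 → 1² + 3² = 10
10 = (1,2)_8 → 1² + 2² = 5
5 = (5)_8 → 5² = 25
25 = (3,1)_8 → 3² + 1² = 10  — 10 already appeared earlier.

10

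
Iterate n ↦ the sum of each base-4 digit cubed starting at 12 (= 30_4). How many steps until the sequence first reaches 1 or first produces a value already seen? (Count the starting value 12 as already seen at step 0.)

12 = (3,0)_4 → 3³ + 0³ = 27
27 = (1,2,3)_4 → 1³ + 2³ + 3³ = 36
36 = (2,1,0)_4 → 2³ + 1³ + 0³ = 9
9 = (2,1)_4 → 2³ + 1³ = 9  — 9 repeats.
That took 4 steps.

4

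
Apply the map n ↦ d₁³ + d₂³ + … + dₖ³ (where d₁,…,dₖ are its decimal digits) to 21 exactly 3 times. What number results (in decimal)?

1080

21 → 9
9 → 729
729 → 1080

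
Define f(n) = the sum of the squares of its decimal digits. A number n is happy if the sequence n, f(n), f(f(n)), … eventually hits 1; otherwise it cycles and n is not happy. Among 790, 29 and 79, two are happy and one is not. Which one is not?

790: 790 → 130 → 10 → 1  — reaches 1 (happy)
29: 29 → 85 → 89 → 145 → 42 → 20 → 4 → 16 → 37 → 58 → 89  — repeats 89 (not happy)
79: 79 → 130 → 10 → 1  — reaches 1 (happy)

29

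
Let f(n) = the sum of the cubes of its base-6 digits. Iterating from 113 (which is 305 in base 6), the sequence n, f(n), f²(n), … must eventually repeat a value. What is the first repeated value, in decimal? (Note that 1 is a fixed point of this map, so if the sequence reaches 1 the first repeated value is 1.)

113 = (3,0,5)_6 → 3³ + 0³ + 5³ = 152
152 = (4,1,2)_6 → 4³ + 1³ + 2³ = 73
73 = (2,0,1)_6 → 2³ + 0³ + 1³ = 9
9 = (1,3)_6 → 1³ + 3³ = 28
28 = (4,4)_6 → 4³ + 4³ = 128
128 = (3,3,2)_6 → 3³ + 3³ + 2³ = 62
62 = (1,4,2)_6 → 1³ + 4³ + 2³ = 73  — 73 already appeared earlier.

73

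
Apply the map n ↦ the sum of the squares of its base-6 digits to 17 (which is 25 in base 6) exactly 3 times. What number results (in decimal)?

26

17 = (2,5)_6 → 2² + 5² = 29
29 = (4,5)_6 → 4² + 5² = 41
41 = (1,0,5)_6 → 1² + 0² + 5² = 26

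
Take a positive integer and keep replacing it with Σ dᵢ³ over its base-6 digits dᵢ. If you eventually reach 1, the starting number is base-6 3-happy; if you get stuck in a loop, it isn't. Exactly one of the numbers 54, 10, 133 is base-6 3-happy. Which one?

133

54: 54 → 28 → 128 → 62 → 73 → 9 → 28  — repeats 28 (not base-6 3-happy)
10: 10 → 65 → 190 → 190  — repeats 190 (not base-6 3-happy)
133: 133 → 92 → 43 → 3 → 27 → 91 → 36 → 1  — reaches 1 (base-6 3-happy)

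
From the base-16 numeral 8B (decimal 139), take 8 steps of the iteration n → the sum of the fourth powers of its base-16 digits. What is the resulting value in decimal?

139 = (8,11)_16 → 8⁴ + 11⁴ = 18737
18737 = (4,9,3,1)_16 → 4⁴ + 9⁴ + 3⁴ + 1⁴ = 6899
6899 = (1,10,15,3)_16 → 1⁴ + 10⁴ + 15⁴ + 3⁴ = 60707
60707 = (14,13,2,3)_16 → 14⁴ + 13⁴ + 2⁴ + 3⁴ = 67074
67074 = (1,0,6,0,2)_16 → 1⁴ + 0⁴ + 6⁴ + 0⁴ + 2⁴ = 1313
1313 = (5,2,1)_16 → 5⁴ + 2⁴ + 1⁴ = 642
642 = (2,8,2)_16 → 2⁴ + 8⁴ + 2⁴ = 4128
4128 = (1,0,2,0)_16 → 1⁴ + 0⁴ + 2⁴ + 0⁴ = 17

17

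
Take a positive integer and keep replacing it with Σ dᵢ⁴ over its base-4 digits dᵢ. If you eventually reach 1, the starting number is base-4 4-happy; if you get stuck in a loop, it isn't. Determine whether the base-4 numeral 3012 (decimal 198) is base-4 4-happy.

base-4 4-happy

198 = (3,0,1,2)_4 → 3⁴ + 0⁴ + 1⁴ + 2⁴ = 81 + 0 + 1 + 16 = 98
98 = (1,2,0,2)_4 → 1⁴ + 2⁴ + 0⁴ + 2⁴ = 1 + 16 + 0 + 16 = 33
33 = (2,0,1)_4 → 2⁴ + 0⁴ + 1⁴ = 16 + 0 + 1 = 17
17 = (1,0,1)_4 → 1⁴ + 0⁴ + 1⁴ = 1 + 0 + 1 = 2
2 = (2)_4 → 2⁴ = 16
16 = (1,0,0)_4 → 1⁴ + 0⁴ + 0⁴ = 1 + 0 + 0 = 1  — reached 1.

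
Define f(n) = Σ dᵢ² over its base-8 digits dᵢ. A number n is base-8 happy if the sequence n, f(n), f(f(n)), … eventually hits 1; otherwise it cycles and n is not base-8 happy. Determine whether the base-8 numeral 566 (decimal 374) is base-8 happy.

374 = (5,6,6)_8 → 5² + 6² + 6² = 97
97 = (1,4,1)_8 → 1² + 4² + 1² = 18
18 = (2,2)_8 → 2² + 2² = 8
8 = (1,0)_8 → 1² + 0² = 1  — reached 1.

base-8 happy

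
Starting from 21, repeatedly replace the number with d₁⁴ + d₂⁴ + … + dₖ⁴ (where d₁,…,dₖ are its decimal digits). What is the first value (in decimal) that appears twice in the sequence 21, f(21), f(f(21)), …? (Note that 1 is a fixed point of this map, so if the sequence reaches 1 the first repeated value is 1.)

8208

21 → 17
17 → 2402
2402 → 288
288 → 8208
8208 → 8208  — 8208 already appeared earlier.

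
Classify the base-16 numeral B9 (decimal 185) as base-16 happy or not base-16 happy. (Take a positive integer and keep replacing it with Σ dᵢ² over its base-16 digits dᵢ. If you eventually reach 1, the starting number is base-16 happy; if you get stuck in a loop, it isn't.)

not base-16 happy

185 = (11,9)_16 → 11² + 9² = 202
202 = (12,10)_16 → 12² + 10² = 244
244 = (15,4)_16 → 15² + 4² = 241
241 = (15,1)_16 → 15² + 1² = 226
226 = (14,2)_16 → 14² + 2² = 200
200 = (12,8)_16 → 12² + 8² = 208
208 = (13,0)_16 → 13² + 0² = 169
169 = (10,9)_16 → 10² + 9² = 181
181 = (11,5)_16 → 11² + 5² = 146
146 = (9,2)_16 → 9² + 2² = 85
85 = (5,5)_16 → 5² + 5² = 50
50 = (3,2)_16 → 3² + 2² = 13
13 = (13)_16 → 13² = 169  — 169 already seen; the sequence cycles without reaching 1.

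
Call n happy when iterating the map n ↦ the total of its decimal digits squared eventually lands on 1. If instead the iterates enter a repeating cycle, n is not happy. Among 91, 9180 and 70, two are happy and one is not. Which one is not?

91: 91 → 82 → 68 → 100 → 1  — reaches 1 (happy)
9180: 9180 → 146 → 53 → 34 → 25 → 29 → 85 → 89 → 145 → 42 → 20 → 4 → 16 → 37 → 58 → 89  — repeats 89 (not happy)
70: 70 → 49 → 97 → 130 → 10 → 1  — reaches 1 (happy)

9180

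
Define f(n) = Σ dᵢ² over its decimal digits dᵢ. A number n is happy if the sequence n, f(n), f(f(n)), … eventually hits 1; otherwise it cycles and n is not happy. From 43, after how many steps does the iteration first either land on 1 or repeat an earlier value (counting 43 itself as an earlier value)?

12

43 → 4² + 3² = 25
25 → 2² + 5² = 29
29 → 2² + 9² = 85
85 → 8² + 5² = 89
89 → 8² + 9² = 145
145 → 1² + 4² + 5² = 42
42 → 4² + 2² = 20
20 → 2² + 0² = 4
4 → 4² = 16
16 → 1² + 6² = 37
37 → 3² + 7² = 58
58 → 5² + 8² = 89  — 89 repeats.
That took 12 steps.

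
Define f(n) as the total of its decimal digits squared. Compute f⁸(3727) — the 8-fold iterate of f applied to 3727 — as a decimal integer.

58

3727 → 3² + 7² + 2² + 7² = 111
111 → 1² + 1² + 1² = 3
3 → 3² = 9
9 → 9² = 81
81 → 8² + 1² = 65
65 → 6² + 5² = 61
61 → 6² + 1² = 37
37 → 3² + 7² = 58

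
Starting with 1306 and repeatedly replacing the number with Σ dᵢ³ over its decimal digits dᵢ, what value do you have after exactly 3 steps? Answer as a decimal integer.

244

1306 → 1³ + 3³ + 0³ + 6³ = 1 + 27 + 0 + 216 = 244
244 → 2³ + 4³ + 4³ = 8 + 64 + 64 = 136
136 → 1³ + 3³ + 6³ = 1 + 27 + 216 = 244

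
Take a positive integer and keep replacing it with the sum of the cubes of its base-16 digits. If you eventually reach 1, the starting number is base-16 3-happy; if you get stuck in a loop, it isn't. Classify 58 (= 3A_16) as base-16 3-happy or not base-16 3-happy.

not base-16 3-happy

58 = (3,10)_16 → 3³ + 10³ = 27 + 1000 = 1027
1027 = (4,0,3)_16 → 4³ + 0³ + 3³ = 64 + 0 + 27 = 91
91 = (5,11)_16 → 5³ + 11³ = 125 + 1331 = 1456
1456 = (5,11,0)_16 → 5³ + 11³ + 0³ = 125 + 1331 + 0 = 1456  — 1456 already seen; the sequence cycles without reaching 1.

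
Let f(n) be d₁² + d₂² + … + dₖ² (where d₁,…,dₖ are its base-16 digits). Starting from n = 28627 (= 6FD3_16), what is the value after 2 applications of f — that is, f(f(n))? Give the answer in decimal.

28627 = (6,15,13,3)_16 → 6² + 15² + 13² + 3² = 439
439 = (1,11,7)_16 → 1² + 11² + 7² = 171

171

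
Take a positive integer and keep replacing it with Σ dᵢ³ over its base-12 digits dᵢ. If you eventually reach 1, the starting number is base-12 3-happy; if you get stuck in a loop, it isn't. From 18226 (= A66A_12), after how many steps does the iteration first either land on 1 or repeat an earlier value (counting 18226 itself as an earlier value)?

11

18226 = (10,6,6,10)_12 → 10³ + 6³ + 6³ + 10³ = 2432
2432 = (1,4,10,8)_12 → 1³ + 4³ + 10³ + 8³ = 1577
1577 = (10,11,5)_12 → 10³ + 11³ + 5³ = 2456
2456 = (1,5,0,8)_12 → 1³ + 5³ + 0³ + 8³ = 638
638 = (4,5,2)_12 → 4³ + 5³ + 2³ = 197
197 = (1,4,5)_12 → 1³ + 4³ + 5³ = 190
190 = (1,3,10)_12 → 1³ + 3³ + 10³ = 1028
1028 = (7,1,8)_12 → 7³ + 1³ + 8³ = 856
856 = (5,11,4)_12 → 5³ + 11³ + 4³ = 1520
1520 = (10,6,8)_12 → 10³ + 6³ + 8³ = 1728
1728 = (1,0,0,0)_12 → 1³ + 0³ + 0³ + 0³ = 1  — reached 1.
That took 11 steps.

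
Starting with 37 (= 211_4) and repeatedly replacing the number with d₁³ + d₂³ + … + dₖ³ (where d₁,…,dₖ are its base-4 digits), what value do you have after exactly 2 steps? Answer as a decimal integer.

16

37 = (2,1,1)_4 → 2³ + 1³ + 1³ = 10
10 = (2,2)_4 → 2³ + 2³ = 16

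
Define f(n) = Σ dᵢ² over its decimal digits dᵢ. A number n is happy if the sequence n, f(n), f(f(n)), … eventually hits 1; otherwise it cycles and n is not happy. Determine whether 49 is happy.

happy

49 → 4² + 9² = 16 + 81 = 97
97 → 9² + 7² = 81 + 49 = 130
130 → 1² + 3² + 0² = 1 + 9 + 0 = 10
10 → 1² + 0² = 1 + 0 = 1  — reached 1.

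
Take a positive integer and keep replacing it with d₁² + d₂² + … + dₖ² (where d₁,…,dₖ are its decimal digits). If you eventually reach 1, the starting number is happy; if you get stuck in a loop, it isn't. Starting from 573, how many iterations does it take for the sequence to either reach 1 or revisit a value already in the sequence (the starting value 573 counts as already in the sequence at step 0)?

11

573 → 5² + 7² + 3² = 25 + 49 + 9 = 83
83 → 8² + 3² = 64 + 9 = 73
73 → 7² + 3² = 49 + 9 = 58
58 → 5² + 8² = 25 + 64 = 89
89 → 8² + 9² = 64 + 81 = 145
145 → 1² + 4² + 5² = 1 + 16 + 25 = 42
42 → 4² + 2² = 16 + 4 = 20
20 → 2² + 0² = 4 + 0 = 4
4 → 4² = 16
16 → 1² + 6² = 1 + 36 = 37
37 → 3² + 7² = 9 + 49 = 58  — 58 repeats.
That took 11 steps.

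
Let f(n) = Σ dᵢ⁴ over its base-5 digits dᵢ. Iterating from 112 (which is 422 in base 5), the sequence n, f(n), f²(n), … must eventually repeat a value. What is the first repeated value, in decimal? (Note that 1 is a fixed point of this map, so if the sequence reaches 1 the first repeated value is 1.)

112 = (4,2,2)_5 → 4⁴ + 2⁴ + 2⁴ = 288
288 = (2,1,2,3)_5 → 2⁴ + 1⁴ + 2⁴ + 3⁴ = 114
114 = (4,2,4)_5 → 4⁴ + 2⁴ + 4⁴ = 528
528 = (4,1,0,3)_5 → 4⁴ + 1⁴ + 0⁴ + 3⁴ = 338
338 = (2,3,2,3)_5 → 2⁴ + 3⁴ + 2⁴ + 3⁴ = 194
194 = (1,2,3,4)_5 → 1⁴ + 2⁴ + 3⁴ + 4⁴ = 354
354 = (2,4,0,4)_5 → 2⁴ + 4⁴ + 0⁴ + 4⁴ = 528  — 528 already appeared earlier.

528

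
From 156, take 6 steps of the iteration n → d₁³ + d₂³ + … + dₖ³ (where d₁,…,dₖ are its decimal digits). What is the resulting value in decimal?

153

156 → 1³ + 5³ + 6³ = 342
342 → 3³ + 4³ + 2³ = 99
99 → 9³ + 9³ = 1458
1458 → 1³ + 4³ + 5³ + 8³ = 702
702 → 7³ + 0³ + 2³ = 351
351 → 3³ + 5³ + 1³ = 153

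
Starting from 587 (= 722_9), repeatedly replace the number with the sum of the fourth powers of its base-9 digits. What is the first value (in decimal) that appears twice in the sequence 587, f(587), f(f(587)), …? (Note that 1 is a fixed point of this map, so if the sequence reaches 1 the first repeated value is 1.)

587 = (7,2,2)_9 → 7⁴ + 2⁴ + 2⁴ = 2433
2433 = (3,3,0,3)_9 → 3⁴ + 3⁴ + 0⁴ + 3⁴ = 243
243 = (3,0,0)_9 → 3⁴ + 0⁴ + 0⁴ = 81
81 = (1,0,0)_9 → 1⁴ + 0⁴ + 0⁴ = 1  — reached the fixed point 1.
1 → 1, so 1 is the first repeated value.

1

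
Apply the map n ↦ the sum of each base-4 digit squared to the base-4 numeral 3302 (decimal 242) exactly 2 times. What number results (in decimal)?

6

242 = (3,3,0,2)_4 → 3² + 3² + 0² + 2² = 9 + 9 + 0 + 4 = 22
22 = (1,1,2)_4 → 1² + 1² + 2² = 1 + 1 + 4 = 6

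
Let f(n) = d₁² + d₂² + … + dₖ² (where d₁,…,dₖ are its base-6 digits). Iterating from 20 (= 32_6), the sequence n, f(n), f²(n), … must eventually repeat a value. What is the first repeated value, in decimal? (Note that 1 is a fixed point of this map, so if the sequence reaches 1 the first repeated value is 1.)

20 = (3,2)_6 → 3² + 2² = 13
13 = (2,1)_6 → 2² + 1² = 5
5 = (5)_6 → 5² = 25
25 = (4,1)_6 → 4² + 1² = 17
17 = (2,5)_6 → 2² + 5² = 29
29 = (4,5)_6 → 4² + 5² = 41
41 = (1,0,5)_6 → 1² + 0² + 5² = 26
26 = (4,2)_6 → 4² + 2² = 20  — 20 already appeared earlier.

20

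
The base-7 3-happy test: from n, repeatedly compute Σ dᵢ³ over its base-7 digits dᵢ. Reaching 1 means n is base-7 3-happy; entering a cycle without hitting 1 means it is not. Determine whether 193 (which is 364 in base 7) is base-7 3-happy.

193 = (3,6,4)_7 → 3³ + 6³ + 4³ = 307
307 = (6,1,6)_7 → 6³ + 1³ + 6³ = 433
433 = (1,1,5,6)_7 → 1³ + 1³ + 5³ + 6³ = 343
343 = (1,0,0,0)_7 → 1³ + 0³ + 0³ + 0³ = 1  — reached 1.

base-7 3-happy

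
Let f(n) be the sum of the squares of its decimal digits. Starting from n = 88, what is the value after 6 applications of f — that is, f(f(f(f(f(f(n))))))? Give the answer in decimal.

40

88 → 128
128 → 69
69 → 117
117 → 51
51 → 26
26 → 40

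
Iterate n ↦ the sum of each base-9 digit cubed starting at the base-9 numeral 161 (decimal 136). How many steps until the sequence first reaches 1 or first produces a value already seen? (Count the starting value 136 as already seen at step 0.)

136 = (1,6,1)_9 → 218
218 = (2,6,2)_9 → 232
232 = (2,7,7)_9 → 694
694 = (8,5,1)_9 → 638
638 = (7,7,8)_9 → 1198
1198 = (1,5,7,1)_9 → 470
470 = (5,7,2)_9 → 476
476 = (5,7,8)_9 → 980
980 = (1,3,0,8)_9 → 540
540 = (6,6,0)_9 → 432
432 = (5,3,0)_9 → 152
152 = (1,7,8)_9 → 856
856 = (1,1,5,1)_9 → 128
128 = (1,5,2)_9 → 134
134 = (1,5,8)_9 → 638  — 638 repeats.
That took 15 steps.

15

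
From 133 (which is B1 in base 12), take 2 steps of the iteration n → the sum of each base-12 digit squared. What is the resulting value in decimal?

104

133 = (11,1)_12 → 11² + 1² = 121 + 1 = 122
122 = (10,2)_12 → 10² + 2² = 100 + 4 = 104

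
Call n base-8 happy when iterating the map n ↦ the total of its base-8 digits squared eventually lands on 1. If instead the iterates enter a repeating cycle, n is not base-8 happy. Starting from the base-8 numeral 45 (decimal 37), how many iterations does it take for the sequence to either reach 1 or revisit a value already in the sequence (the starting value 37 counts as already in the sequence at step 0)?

37 = (4,5)_8 → 4² + 5² = 41
41 = (5,1)_8 → 5² + 1² = 26
26 = (3,2)_8 → 3² + 2² = 13
13 = (1,5)_8 → 1² + 5² = 26  — 26 repeats.
That took 4 steps.

4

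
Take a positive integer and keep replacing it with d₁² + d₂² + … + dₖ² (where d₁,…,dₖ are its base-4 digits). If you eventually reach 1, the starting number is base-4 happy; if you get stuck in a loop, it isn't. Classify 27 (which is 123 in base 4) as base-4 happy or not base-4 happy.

27 = (1,2,3)_4 → 1² + 2² + 3² = 14
14 = (3,2)_4 → 3² + 2² = 13
13 = (3,1)_4 → 3² + 1² = 10
10 = (2,2)_4 → 2² + 2² = 8
8 = (2,0)_4 → 2² + 0² = 4
4 = (1,0)_4 → 1² + 0² = 1  — reached 1.

base-4 happy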